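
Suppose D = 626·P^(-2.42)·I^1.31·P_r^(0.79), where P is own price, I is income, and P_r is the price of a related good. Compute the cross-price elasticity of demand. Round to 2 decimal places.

For a Cobb–Douglas (constant-elasticity) form D = A·P_r^α·…, the elasticity with respect to P_r equals the exponent α at every point.
Here the exponent on P_r is 0.79, so the cross-price elasticity of demand is 0.79.

0.79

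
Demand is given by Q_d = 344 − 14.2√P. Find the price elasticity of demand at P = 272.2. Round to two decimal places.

-1.07

At P = 272.2, Q_d = 109.7215.
dQ_d/dP = −14.2/(2√P) = −14.2/(2·16.4985).
Point elasticity E = (dQ_d/dP)·(P/Q_d) = -0.4303 × 272.2/109.7215 ≈ -1.07.
|E| > 1, so demand is elastic at this price.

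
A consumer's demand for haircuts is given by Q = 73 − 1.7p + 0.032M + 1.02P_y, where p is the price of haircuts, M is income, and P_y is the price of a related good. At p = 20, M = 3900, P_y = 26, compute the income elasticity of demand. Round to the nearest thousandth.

0.656

At the given point, Q = 73 − 1.7(20) + 0.032(3900) + 1.02(26) = 73 − 34 + 124.8 + 26.52 = 190.32.
∂Q/∂M = +0.032, so E_I = 0.032·(3900/190.32) ≈ 0.656.
E_I ∈ (0,1): normal good (necessity).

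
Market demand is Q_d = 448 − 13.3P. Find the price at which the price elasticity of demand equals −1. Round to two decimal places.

16.84

For linear demand Q_d = a − bP, E = −bP/(a − bP). |E| = 1 ⇒ bP = a − bP ⇒ P = a/(2b).
P = 448/(2·13.3) ≈ 16.84.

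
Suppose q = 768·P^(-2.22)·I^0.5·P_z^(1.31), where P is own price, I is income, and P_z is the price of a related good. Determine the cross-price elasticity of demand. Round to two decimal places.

For a Cobb–Douglas (constant-elasticity) form q = A·P_z^α·…, the elasticity with respect to P_z equals the exponent α at every point.
Here the exponent on P_z is 1.31, so the cross-price elasticity of demand is 1.31.

1.31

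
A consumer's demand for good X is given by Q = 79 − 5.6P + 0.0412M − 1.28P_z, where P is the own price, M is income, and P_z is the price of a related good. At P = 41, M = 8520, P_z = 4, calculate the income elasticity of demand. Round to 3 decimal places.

At the given point, Q = 79 − 5.6(41) + 0.0412(8520) − 1.28(4) = 79 − 229.6 + 351.024 − 5.12 = 195.304.
∂Q/∂M = +0.0412, so E_I = 0.0412·(8520/195.304) ≈ 1.797.
E_I > 1: normal good (luxury).

1.797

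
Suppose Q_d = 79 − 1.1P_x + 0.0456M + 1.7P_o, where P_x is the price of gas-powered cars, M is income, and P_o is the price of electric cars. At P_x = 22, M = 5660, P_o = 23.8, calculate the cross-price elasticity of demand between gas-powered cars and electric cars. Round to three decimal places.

0.115

At the given point, Q_d = 79 − 1.1(22) + 0.0456(5660) + 1.7(23.8) = 79 − 24.2 + 258.096 + 40.46 = 353.356.
∂Q_d/∂P_o = +1.7, so E_xy = 1.7·(23.8/353.356) ≈ 0.115.
E_xy > 0: the goods are substitutes.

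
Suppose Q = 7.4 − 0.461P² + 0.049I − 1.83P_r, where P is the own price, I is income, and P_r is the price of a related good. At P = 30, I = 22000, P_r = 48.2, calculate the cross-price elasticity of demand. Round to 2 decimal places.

First evaluate Q: 7.4 − 0.461(30)² + 0.049(22000) − 1.83(48.2) = 7.4 − 414.9 + 1078 − 88.206 = 582.294.
∂Q/∂P_r = −1.83, so E_xy = -1.83·(48.2/582.294) ≈ -0.15.
E_xy < 0: the goods are complements.

-0.15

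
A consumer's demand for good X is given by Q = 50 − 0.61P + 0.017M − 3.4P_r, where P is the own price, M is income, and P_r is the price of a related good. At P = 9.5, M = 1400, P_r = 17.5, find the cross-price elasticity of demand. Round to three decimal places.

Evaluating quantity at (P, M, P_r) gives Q = 50 − 0.61(9.5) + 0.017(1400) − 3.4(17.5) = 50 − 5.795 + 23.8 − 59.5 = 8.505.
∂Q/∂P_r = −3.4, so E_xy = -3.4·(17.5/8.505) ≈ -6.996.
E_xy < 0: the goods are complements.

-6.996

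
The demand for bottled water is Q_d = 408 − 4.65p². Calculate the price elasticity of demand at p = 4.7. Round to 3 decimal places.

At p = 4.7, Q_d = 305.2815.
dQ_d/dp = −2·4.65·p = −43.71.
Point elasticity E = (dQ_d/dp)·(p/Q_d) = -43.71 × 4.7/305.2815 ≈ -0.673.
|E| < 1, so demand is inelastic at this price.

-0.673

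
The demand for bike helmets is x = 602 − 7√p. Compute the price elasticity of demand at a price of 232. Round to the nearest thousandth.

-0.108

At p = 232, x = 495.3792.
dx/dp = −7/(2√p) = −7/(2·15.2315).
Point elasticity E = (dx/dp)·(p/x) = -0.2298 × 232/495.3792 ≈ -0.108.
|E| < 1, so demand is inelastic at this price.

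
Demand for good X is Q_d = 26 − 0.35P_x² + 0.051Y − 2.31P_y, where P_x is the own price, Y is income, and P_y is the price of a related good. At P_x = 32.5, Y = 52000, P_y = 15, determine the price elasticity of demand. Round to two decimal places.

-0.33

At the given point, Q_d = 26 − 0.35(32.5)² + 0.051(52000) − 2.31(15) = 26 − 369.6875 + 2652 − 34.65 = 2273.6625.
∂Q_d/∂P_x = −2·0.35·P_x = -22.75, so E_p = -22.75·(32.5/2273.6625) ≈ -0.33.
|E_p| < 1: demand is inelastic.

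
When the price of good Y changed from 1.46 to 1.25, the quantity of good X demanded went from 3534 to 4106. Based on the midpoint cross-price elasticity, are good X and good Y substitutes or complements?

complements

%ΔQ_x = (4106 − 3534)/[(3534+4106)/2] = 572/3820 ≈ 0.1497.
%ΔP_y = (1.25 − 1.46)/[(1.46+1.25)/2] ≈ -0.1550.
E_xy = 0.1497/-0.1550 ≈ -0.966.
E_xy < 0, so the goods are complements.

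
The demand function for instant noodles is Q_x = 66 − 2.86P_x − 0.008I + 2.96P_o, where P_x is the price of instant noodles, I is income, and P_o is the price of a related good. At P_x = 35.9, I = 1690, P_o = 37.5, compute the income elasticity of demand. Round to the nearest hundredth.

-0.22

At the given point, Q_x = 66 − 2.86(35.9) − 0.008(1690) + 2.96(37.5) = 66 − 102.674 − 13.52 + 111 = 60.806.
∂Q_x/∂I = −0.008, so E_I = -0.008·(1690/60.806) ≈ -0.22.
E_I < 0: inferior good.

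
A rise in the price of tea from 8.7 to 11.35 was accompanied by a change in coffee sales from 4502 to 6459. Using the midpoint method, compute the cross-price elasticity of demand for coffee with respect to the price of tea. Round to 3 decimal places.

%ΔQ_x = (6459 − 4502)/[(4502+6459)/2] = 1957/5480.5 ≈ 0.3571.
%ΔP_y = (11.35 − 8.7)/[(8.7+11.35)/2] ≈ 0.2643.
E_xy = 0.3571/0.2643 ≈ 1.351.
E_xy > 0, so coffee and tea are substitutes.

1.351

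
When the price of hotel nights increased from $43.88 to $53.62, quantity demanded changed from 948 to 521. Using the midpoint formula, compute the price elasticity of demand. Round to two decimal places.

-2.91

%Δq = (521 − 948)/[(948 + 521)/2] = -427/734.5 ≈ -0.5813.
%ΔP = (53.62 − 43.88)/[(43.88 + 53.62)/2] = 9.74/48.75 ≈ 0.1998.
Arc elasticity E = %Δq/%ΔP ≈ -0.5813/0.1998 ≈ -2.91.
|E| > 1: demand is elastic over this range.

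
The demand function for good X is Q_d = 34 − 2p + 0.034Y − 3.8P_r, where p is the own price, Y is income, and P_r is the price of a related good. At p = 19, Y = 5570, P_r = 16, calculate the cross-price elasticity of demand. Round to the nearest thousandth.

-0.488

At the given point, Q_d = 34 − 2(19) + 0.034(5570) − 3.8(16) = 34 − 38 + 189.38 − 60.8 = 124.58.
∂Q_d/∂P_r = −3.8, so E_xy = -3.8·(16/124.58) ≈ -0.488.
E_xy < 0: the goods are complements.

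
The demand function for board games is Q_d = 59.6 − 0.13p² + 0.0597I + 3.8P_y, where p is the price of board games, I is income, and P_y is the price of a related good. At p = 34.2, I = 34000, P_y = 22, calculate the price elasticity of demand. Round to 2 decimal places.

-0.15

Substituting, Q_d = 59.6 − 0.13(34.2)² + 0.0597(34000) + 3.8(22) = 59.6 − 152.0532 + 2029.8 + 83.6 = 2020.9468.
∂Q_d/∂p = −2·0.13·p = -8.892, so E_p = -8.892·(34.2/2020.9468) ≈ -0.15.
|E_p| < 1: demand is inelastic.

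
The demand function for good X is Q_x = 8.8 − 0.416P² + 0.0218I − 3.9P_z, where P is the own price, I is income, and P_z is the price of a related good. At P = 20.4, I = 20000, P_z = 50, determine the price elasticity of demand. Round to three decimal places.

Substituting, Q_x = 8.8 − 0.416(20.4)² + 0.0218(20000) − 3.9(50) = 8.8 − 173.1226 + 436 − 195 = 76.6774.
∂Q_x/∂P = −2·0.416·P = -16.9728, so E_p = -16.9728·(20.4/76.6774) ≈ -4.516.
|E_p| > 1: demand is elastic.

-4.516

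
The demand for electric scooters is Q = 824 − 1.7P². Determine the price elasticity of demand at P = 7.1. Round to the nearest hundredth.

-0.23

At P = 7.1, Q = 738.303.
dQ/dP = −2·1.7·P = −24.14.
Point elasticity E = (dQ/dP)·(P/Q) = -24.14 × 7.1/738.303 ≈ -0.23.
|E| < 1, so demand is inelastic at this price.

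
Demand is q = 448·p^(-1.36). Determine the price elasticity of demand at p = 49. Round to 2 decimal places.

-1.36

For a Cobb–Douglas (constant-elasticity) form q = A·p^α·…, the elasticity with respect to p equals the exponent α at every point.
Here the exponent on p is -1.36, so the price elasticity of demand is -1.36.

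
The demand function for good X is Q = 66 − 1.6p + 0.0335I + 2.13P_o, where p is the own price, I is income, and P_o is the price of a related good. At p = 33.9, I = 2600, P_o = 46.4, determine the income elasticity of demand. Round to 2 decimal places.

0.44

Substituting, Q = 66 − 1.6(33.9) + 0.0335(2600) + 2.13(46.4) = 66 − 54.24 + 87.1 + 98.832 = 197.692.
∂Q/∂I = +0.0335, so E_I = 0.0335·(2600/197.692) ≈ 0.44.
E_I ∈ (0,1): normal good (necessity).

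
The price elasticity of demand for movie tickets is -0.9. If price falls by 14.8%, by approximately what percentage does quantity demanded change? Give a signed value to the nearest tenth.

%ΔQ ≈ E × %ΔP = (-0.9) × (-14.8%) ≈ 13.3%.

13.3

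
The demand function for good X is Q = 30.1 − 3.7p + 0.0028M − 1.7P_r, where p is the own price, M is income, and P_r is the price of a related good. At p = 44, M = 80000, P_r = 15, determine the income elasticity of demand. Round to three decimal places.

3.404

Substituting, Q = 30.1 − 3.7(44) + 0.0028(80000) − 1.7(15) = 30.1 − 162.8 + 224 − 25.5 = 65.8.
∂Q/∂M = +0.0028, so E_I = 0.0028·(80000/65.8) ≈ 3.404.
E_I > 1: normal good (luxury).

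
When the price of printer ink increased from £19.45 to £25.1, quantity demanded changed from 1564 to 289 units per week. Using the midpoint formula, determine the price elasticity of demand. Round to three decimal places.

%Δq = (289 − 1564)/[(1564 + 289)/2] = -1275/926.5 ≈ -1.3761.
%ΔP = (25.1 − 19.45)/[(19.45 + 25.1)/2] = 5.65/22.275 ≈ 0.2536.
Arc elasticity E = %Δq/%ΔP ≈ -1.3761/0.2536 ≈ -5.425.
|E| > 1: demand is elastic over this range.

-5.425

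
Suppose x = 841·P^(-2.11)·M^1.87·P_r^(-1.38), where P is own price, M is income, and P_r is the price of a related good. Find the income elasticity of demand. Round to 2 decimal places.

1.87

For a Cobb–Douglas (constant-elasticity) form x = A·M^α·…, the elasticity with respect to M equals the exponent α at every point.
Here the exponent on M is 1.87, so the income elasticity of demand is 1.87.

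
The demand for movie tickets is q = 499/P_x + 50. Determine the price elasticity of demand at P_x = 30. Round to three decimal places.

At P_x = 30, q = 66.6333.
dq/dP_x = −499/P_x² = −0.5544.
Point elasticity E = (dq/dP_x)·(P_x/q) = -0.5544 × 30/66.6333 ≈ -0.250.
|E| < 1, so demand is inelastic at this price.

-0.250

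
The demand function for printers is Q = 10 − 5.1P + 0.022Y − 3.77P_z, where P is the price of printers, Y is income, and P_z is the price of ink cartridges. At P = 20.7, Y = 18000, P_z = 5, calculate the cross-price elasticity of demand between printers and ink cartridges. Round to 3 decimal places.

Q = 10 − 5.1(20.7) + 0.022(18000) − 3.77(5) = 10 − 105.57 + 396 − 18.85 = 281.58.
∂Q/∂P_z = −3.77, so E_xy = -3.77·(5/281.58) ≈ -0.067.
E_xy < 0: the goods are complements.

-0.067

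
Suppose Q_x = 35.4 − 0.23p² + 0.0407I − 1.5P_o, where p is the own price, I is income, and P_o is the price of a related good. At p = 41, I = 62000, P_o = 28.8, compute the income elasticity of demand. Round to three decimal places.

First evaluate Q_x: 35.4 − 0.23(41)² + 0.0407(62000) − 1.5(28.8) = 35.4 − 386.63 + 2523.4 − 43.2 = 2128.97.
∂Q_x/∂I = +0.0407, so E_I = 0.0407·(62000/2128.97) ≈ 1.185.
E_I > 1: normal good (luxury).

1.185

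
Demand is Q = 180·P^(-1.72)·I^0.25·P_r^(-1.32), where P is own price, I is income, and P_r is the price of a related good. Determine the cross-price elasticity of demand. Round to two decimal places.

-1.32

For a Cobb–Douglas (constant-elasticity) form Q = A·P_r^α·…, the elasticity with respect to P_r equals the exponent α at every point.
Here the exponent on P_r is -1.32, so the cross-price elasticity of demand is -1.32.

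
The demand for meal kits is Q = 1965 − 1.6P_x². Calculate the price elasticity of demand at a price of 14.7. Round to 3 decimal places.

-0.427

At P_x = 14.7, Q = 1619.256.
dQ/dP_x = −2·1.6·P_x = −47.04.
Point elasticity E = (dQ/dP_x)·(P_x/Q) = -47.04 × 14.7/1619.256 ≈ -0.427.
|E| < 1, so demand is inelastic at this price.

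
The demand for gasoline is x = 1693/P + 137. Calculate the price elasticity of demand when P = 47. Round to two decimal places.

At P = 47, x = 173.0213.
dx/dP = −1693/P² = −0.7664.
Point elasticity E = (dx/dP)·(P/x) = -0.7664 × 47/173.0213 ≈ -0.21.
|E| < 1, so demand is inelastic at this price.

-0.21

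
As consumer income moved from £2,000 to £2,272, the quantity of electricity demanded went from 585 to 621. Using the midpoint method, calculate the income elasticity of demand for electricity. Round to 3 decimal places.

0.469

%ΔQ = (621 − 585)/[(585+621)/2] = 36/603 ≈ 0.0597.
%ΔI = (2,272 − 2,000)/[(2,000+2,272)/2] = 272/2136 ≈ 0.1273.
E_I = %ΔQ/%ΔI ≈ 0.469.
E_I ∈ (0,1): normal good (necessity).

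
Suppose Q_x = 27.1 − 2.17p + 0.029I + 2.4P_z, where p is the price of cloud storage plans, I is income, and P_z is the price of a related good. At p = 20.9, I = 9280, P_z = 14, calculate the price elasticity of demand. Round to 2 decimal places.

-0.16

Substituting, Q_x = 27.1 − 2.17(20.9) + 0.029(9280) + 2.4(14) = 27.1 − 45.353 + 269.12 + 33.6 = 284.467.
∂Q_x/∂p = −2.17, so E_p = (−2.17)·(20.9/284.467) ≈ -0.16.
|E_p| < 1: demand is inelastic.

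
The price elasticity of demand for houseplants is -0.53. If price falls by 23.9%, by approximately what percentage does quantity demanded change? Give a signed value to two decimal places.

%ΔQ ≈ E × %ΔP = (-0.53) × (-23.9%) ≈ 12.67%.

12.67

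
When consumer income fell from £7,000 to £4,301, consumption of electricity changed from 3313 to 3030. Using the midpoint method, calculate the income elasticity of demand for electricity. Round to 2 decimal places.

0.19

%ΔQ = (3030 − 3313)/[(3313+3030)/2] = -283/3171.5 ≈ -0.0892.
%ΔI = (4,301 − 7,000)/[(7,000+4,301)/2] = -2699/5650.5 ≈ -0.4777.
E_I = %ΔQ/%ΔI ≈ 0.19.
E_I ∈ (0,1): normal good (necessity).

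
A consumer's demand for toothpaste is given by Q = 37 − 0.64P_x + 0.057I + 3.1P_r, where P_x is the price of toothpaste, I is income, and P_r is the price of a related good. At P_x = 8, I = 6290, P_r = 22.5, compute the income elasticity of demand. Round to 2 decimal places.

0.78

At the given point, Q = 37 − 0.64(8) + 0.057(6290) + 3.1(22.5) = 37 − 5.12 + 358.53 + 69.75 = 460.16.
∂Q/∂I = +0.057, so E_I = 0.057·(6290/460.16) ≈ 0.78.
E_I ∈ (0,1): normal good (necessity).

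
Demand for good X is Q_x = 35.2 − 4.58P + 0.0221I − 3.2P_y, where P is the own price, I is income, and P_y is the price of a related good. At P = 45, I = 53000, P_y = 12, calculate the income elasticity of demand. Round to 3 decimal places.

1.218

Substituting, Q_x = 35.2 − 4.58(45) + 0.0221(53000) − 3.2(12) = 35.2 − 206.1 + 1171.3 − 38.4 = 962.
∂Q_x/∂I = +0.0221, so E_I = 0.0221·(53000/962) ≈ 1.218.
E_I > 1: normal good (luxury).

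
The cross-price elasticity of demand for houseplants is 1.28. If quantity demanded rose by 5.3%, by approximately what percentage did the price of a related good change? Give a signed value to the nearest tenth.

4.1

%ΔQ ≈ E × %ΔP_y ⇒ %ΔP_y = %ΔQ / E = (5.3%)/(1.28) ≈ 4.1%.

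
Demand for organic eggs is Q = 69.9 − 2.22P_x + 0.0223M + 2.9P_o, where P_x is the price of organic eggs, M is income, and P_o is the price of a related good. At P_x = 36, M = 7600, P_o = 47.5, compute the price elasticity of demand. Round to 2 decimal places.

Substituting, Q = 69.9 − 2.22(36) + 0.0223(7600) + 2.9(47.5) = 69.9 − 79.92 + 169.48 + 137.75 = 297.21.
∂Q/∂P_x = −2.22, so E_p = (−2.22)·(36/297.21) ≈ -0.27.
|E_p| < 1: demand is inelastic.

-0.27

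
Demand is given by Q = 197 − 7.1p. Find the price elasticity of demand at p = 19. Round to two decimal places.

-2.17

At p = 19, Q = 62.1.
dQ/dp = −7.1.
Point elasticity E = (dQ/dp)·(p/Q) = -7.1 × 19/62.1 ≈ -2.17.
|E| > 1, so demand is elastic at this price.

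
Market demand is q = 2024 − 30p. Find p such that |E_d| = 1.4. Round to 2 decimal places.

39.36

Set −bp/(a − bp) = −1.4 ⇒ bp = 1.4(a − bp) ⇒ bp(1+1.4) = 1.4·a.
p = 1.4·2024/(30·2.4) ≈ 39.36.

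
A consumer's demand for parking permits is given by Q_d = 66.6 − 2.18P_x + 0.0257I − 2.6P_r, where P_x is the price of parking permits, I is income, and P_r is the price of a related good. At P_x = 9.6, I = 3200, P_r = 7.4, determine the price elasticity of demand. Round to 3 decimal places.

-0.193

Evaluating quantity at (P_x, I, P_r) gives Q_d = 66.6 − 2.18(9.6) + 0.0257(3200) − 2.6(7.4) = 66.6 − 20.928 + 82.24 − 19.24 = 108.672.
∂Q_d/∂P_x = −2.18, so E_p = (−2.18)·(9.6/108.672) ≈ -0.193.
|E_p| < 1: demand is inelastic.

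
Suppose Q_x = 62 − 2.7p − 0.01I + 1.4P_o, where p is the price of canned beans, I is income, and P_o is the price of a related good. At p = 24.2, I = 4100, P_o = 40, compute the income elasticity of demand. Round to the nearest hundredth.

Q_x = 62 − 2.7(24.2) − 0.01(4100) + 1.4(40) = 62 − 65.34 − 41 + 56 = 11.66.
∂Q_x/∂I = −0.01, so E_I = -0.01·(4100/11.66) ≈ -3.52.
E_I < 0: inferior good.

-3.52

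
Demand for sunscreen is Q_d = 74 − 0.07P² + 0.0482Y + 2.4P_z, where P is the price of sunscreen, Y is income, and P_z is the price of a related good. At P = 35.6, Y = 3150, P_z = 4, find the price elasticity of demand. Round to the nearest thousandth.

-1.209

Substituting, Q_d = 74 − 0.07(35.6)² + 0.0482(3150) + 2.4(4) = 74 − 88.7152 + 151.83 + 9.6 = 146.7148.
∂Q_d/∂P = −2·0.07·P = -4.984, so E_p = -4.984·(35.6/146.7148) ≈ -1.209.
|E_p| > 1: demand is elastic.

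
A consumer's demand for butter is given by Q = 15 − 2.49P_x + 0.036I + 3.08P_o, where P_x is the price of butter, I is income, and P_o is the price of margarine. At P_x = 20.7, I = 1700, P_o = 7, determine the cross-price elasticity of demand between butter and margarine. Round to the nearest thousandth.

Q = 15 − 2.49(20.7) + 0.036(1700) + 3.08(7) = 15 − 51.543 + 61.2 + 21.56 = 46.217.
∂Q/∂P_o = +3.08, so E_xy = 3.08·(7/46.217) ≈ 0.466.
E_xy > 0: the goods are substitutes.

0.466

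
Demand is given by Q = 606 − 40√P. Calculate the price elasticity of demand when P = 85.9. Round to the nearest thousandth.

-0.788

At P = 85.9, Q = 235.271.
dQ/dP = −40/(2√P) = −40/(2·9.2682).
Point elasticity E = (dQ/dP)·(P/Q) = -2.1579 × 85.9/235.271 ≈ -0.788.
|E| < 1, so demand is inelastic at this price.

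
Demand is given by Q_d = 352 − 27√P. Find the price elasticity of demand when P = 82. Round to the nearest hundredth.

-1.14

At P = 82, Q_d = 107.5046.
dQ_d/dP = −27/(2√P) = −27/(2·9.0554).
Point elasticity E = (dQ_d/dP)·(P/Q_d) = -1.4908 × 82/107.5046 ≈ -1.14.
|E| > 1, so demand is elastic at this price.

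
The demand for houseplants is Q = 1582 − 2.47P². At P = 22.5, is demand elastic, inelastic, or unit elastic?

At P = 22.5, Q = 331.5625.
dQ/dP = −2·2.47·P = −111.15.
Point elasticity E = (dQ/dP)·(P/Q) = -111.15 × 22.5/331.5625 ≈ -7.543.
|E| ≈ 7.543 > 1, so demand is elastic.

elastic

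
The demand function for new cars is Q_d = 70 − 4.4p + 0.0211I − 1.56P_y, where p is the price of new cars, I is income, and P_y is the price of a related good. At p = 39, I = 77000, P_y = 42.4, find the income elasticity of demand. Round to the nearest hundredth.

1.12

At the given point, Q_d = 70 − 4.4(39) + 0.0211(77000) − 1.56(42.4) = 70 − 171.6 + 1624.7 − 66.144 = 1456.956.
∂Q_d/∂I = +0.0211, so E_I = 0.0211·(77000/1456.956) ≈ 1.12.
E_I > 1: normal good (luxury).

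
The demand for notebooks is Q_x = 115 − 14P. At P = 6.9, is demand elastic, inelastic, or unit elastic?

elastic

At P = 6.9, Q_x = 18.4.
dQ_x/dP = −14.
Point elasticity E = (dQ_x/dP)·(P/Q_x) = -14 × 6.9/18.4 ≈ -5.250.
|E| ≈ 5.250 > 1, so demand is elastic.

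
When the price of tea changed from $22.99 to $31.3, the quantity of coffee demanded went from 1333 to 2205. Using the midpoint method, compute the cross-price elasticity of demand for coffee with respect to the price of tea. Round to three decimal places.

1.610

%ΔQ_x = (2205 − 1333)/[(1333+2205)/2] = 872/1769 ≈ 0.4929.
%ΔP_y = (31.3 − 22.99)/[(22.99+31.3)/2] ≈ 0.3061.
E_xy = 0.4929/0.3061 ≈ 1.610.
E_xy > 0, so coffee and tea are substitutes.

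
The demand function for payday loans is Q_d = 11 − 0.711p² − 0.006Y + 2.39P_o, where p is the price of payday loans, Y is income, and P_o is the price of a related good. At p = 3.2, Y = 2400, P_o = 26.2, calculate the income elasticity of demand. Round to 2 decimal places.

Substituting, Q_d = 11 − 0.711(3.2)² − 0.006(2400) + 2.39(26.2) = 11 − 7.2806 − 14.4 + 62.618 = 51.9374.
∂Q_d/∂Y = −0.006, so E_I = -0.006·(2400/51.9374) ≈ -0.28.
E_I < 0: inferior good.

-0.28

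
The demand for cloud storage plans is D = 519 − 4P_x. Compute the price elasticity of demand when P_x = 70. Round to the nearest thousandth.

At P_x = 70, D = 239.
dD/dP_x = −4.
Point elasticity E = (dD/dP_x)·(P_x/D) = -4 × 70/239 ≈ -1.172.
|E| > 1, so demand is elastic at this price.

-1.172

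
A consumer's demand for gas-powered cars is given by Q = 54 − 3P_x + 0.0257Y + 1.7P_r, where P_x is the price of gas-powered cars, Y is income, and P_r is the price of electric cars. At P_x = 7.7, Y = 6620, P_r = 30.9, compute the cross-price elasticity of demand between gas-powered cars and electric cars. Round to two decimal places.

At the given point, Q = 54 − 3(7.7) + 0.0257(6620) + 1.7(30.9) = 54 − 23.1 + 170.134 + 52.53 = 253.564.
∂Q/∂P_r = +1.7, so E_xy = 1.7·(30.9/253.564) ≈ 0.21.
E_xy > 0: the goods are substitutes.

0.21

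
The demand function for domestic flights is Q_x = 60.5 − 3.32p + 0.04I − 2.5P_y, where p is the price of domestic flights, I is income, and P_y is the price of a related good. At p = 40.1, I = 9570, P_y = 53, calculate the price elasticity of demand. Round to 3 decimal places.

-0.749

Evaluating quantity at (p, I, P_y) gives Q_x = 60.5 − 3.32(40.1) + 0.04(9570) − 2.5(53) = 60.5 − 133.132 + 382.8 − 132.5 = 177.668.
∂Q_x/∂p = −3.32, so E_p = (−3.32)·(40.1/177.668) ≈ -0.749.
|E_p| < 1: demand is inelastic.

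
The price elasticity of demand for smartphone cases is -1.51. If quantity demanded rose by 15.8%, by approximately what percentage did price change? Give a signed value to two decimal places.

%ΔQ ≈ E × %ΔP ⇒ %ΔP = %ΔQ / E = (15.8%)/(-1.51) ≈ -10.46%.

-10.46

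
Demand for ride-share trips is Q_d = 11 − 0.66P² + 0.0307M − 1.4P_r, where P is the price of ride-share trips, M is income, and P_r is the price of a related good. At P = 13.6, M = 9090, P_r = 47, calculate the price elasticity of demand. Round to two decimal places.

Substituting, Q_d = 11 − 0.66(13.6)² + 0.0307(9090) − 1.4(47) = 11 − 122.0736 + 279.063 − 65.8 = 102.1894.
∂Q_d/∂P = −2·0.66·P = -17.952, so E_p = -17.952·(13.6/102.1894) ≈ -2.39.
|E_p| > 1: demand is elastic.

-2.39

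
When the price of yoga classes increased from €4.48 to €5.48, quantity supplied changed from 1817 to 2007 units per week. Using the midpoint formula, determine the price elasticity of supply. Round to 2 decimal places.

0.49

%Δq = (2007 − 1817)/[(1817 + 2007)/2] = 190/1912 ≈ 0.0994.
%Δp = (5.48 − 4.48)/[(4.48 + 5.48)/2] = 1/4.98 ≈ 0.2008.
Arc elasticity E = %Δq/%Δp ≈ 0.0994/0.2008 ≈ 0.49.
|E| < 1: supply is inelastic over this range.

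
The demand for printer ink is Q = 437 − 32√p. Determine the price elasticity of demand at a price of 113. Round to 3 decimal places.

At p = 113, Q = 96.8353.
dQ/dp = −32/(2√p) = −32/(2·10.6301).
Point elasticity E = (dQ/dp)·(p/Q) = -1.5052 × 113/96.8353 ≈ -1.756.
|E| > 1, so demand is elastic at this price.

-1.756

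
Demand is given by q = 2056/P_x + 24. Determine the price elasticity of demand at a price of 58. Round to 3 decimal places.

-0.596

At P_x = 58, q = 59.4483.
dq/dP_x = −2056/P_x² = −0.6112.
Point elasticity E = (dq/dP_x)·(P_x/q) = -0.6112 × 58/59.4483 ≈ -0.596.
|E| < 1, so demand is inelastic at this price.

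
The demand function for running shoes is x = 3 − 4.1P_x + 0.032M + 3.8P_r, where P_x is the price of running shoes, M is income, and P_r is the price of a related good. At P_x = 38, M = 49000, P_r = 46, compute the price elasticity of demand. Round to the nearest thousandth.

-0.098

x = 3 − 4.1(38) + 0.032(49000) + 3.8(46) = 3 − 155.8 + 1568 + 174.8 = 1590.
∂x/∂P_x = −4.1, so E_p = (−4.1)·(38/1590) ≈ -0.098.
|E_p| < 1: demand is inelastic.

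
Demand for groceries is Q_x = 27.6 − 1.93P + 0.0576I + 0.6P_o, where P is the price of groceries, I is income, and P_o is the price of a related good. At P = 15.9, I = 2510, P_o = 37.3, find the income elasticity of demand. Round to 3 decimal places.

At the given point, Q_x = 27.6 − 1.93(15.9) + 0.0576(2510) + 0.6(37.3) = 27.6 − 30.687 + 144.576 + 22.38 = 163.869.
∂Q_x/∂I = +0.0576, so E_I = 0.0576·(2510/163.869) ≈ 0.882.
E_I ∈ (0,1): normal good (necessity).

0.882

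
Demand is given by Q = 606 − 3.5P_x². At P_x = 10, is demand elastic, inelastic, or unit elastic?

elastic

At P_x = 10, Q = 256.
dQ/dP_x = −2·3.5·P_x = −70.
Point elasticity E = (dQ/dP_x)·(P_x/Q) = -70 × 10/256 ≈ -2.734.
|E| ≈ 2.734 > 1, so demand is elastic.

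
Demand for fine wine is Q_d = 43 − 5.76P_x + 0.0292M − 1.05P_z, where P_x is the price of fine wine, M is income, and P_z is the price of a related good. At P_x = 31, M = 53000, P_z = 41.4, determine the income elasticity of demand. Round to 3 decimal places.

1.131

Substituting, Q_d = 43 − 5.76(31) + 0.0292(53000) − 1.05(41.4) = 43 − 178.56 + 1547.6 − 43.47 = 1368.57.
∂Q_d/∂M = +0.0292, so E_I = 0.0292·(53000/1368.57) ≈ 1.131.
E_I > 1: normal good (luxury).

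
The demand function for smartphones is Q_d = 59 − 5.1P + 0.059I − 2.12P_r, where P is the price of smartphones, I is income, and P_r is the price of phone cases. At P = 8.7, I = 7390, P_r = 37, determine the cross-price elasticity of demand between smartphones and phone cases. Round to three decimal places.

-0.211

First evaluate Q_d: 59 − 5.1(8.7) + 0.059(7390) − 2.12(37) = 59 − 44.37 + 436.01 − 78.44 = 372.2.
∂Q_d/∂P_r = −2.12, so E_xy = -2.12·(37/372.2) ≈ -0.211.
E_xy < 0: the goods are complements.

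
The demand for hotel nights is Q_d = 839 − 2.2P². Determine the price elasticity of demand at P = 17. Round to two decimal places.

-6.26

At P = 17, Q_d = 203.2.
dQ_d/dP = −2·2.2·P = −74.8.
Point elasticity E = (dQ_d/dP)·(P/Q_d) = -74.8 × 17/203.2 ≈ -6.26.
|E| > 1, so demand is elastic at this price.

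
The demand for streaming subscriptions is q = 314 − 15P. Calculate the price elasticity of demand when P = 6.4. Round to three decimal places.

-0.440

At P = 6.4, q = 218.
dq/dP = −15.
Point elasticity E = (dq/dP)·(P/q) = -15 × 6.4/218 ≈ -0.440.
|E| < 1, so demand is inelastic at this price.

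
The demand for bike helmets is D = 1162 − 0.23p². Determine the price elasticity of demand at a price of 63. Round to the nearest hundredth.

-7.33

At p = 63, D = 249.13.
dD/dp = −2·0.23·p = −28.98.
Point elasticity E = (dD/dp)·(p/D) = -28.98 × 63/249.13 ≈ -7.33.
|E| > 1, so demand is elastic at this price.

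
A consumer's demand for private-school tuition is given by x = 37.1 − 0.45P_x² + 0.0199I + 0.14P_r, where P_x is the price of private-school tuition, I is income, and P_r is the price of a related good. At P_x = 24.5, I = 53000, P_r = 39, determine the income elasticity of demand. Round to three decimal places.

1.275

At the given point, x = 37.1 − 0.45(24.5)² + 0.0199(53000) + 0.14(39) = 37.1 − 270.1125 + 1054.7 + 5.46 = 827.1475.
∂x/∂I = +0.0199, so E_I = 0.0199·(53000/827.1475) ≈ 1.275.
E_I > 1: normal good (luxury).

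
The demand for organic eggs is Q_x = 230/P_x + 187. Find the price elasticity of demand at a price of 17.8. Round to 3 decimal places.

-0.065

At P_x = 17.8, Q_x = 199.9213.
dQ_x/dP_x = −230/P_x² = −0.7259.
Point elasticity E = (dQ_x/dP_x)·(P_x/Q_x) = -0.7259 × 17.8/199.9213 ≈ -0.065.
|E| < 1, so demand is inelastic at this price.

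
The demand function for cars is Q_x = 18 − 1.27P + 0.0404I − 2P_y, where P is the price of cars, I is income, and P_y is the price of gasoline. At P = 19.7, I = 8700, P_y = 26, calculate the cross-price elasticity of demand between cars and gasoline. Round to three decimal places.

Evaluating quantity at (P, I, P_y) gives Q_x = 18 − 1.27(19.7) + 0.0404(8700) − 2(26) = 18 − 25.019 + 351.48 − 52 = 292.461.
∂Q_x/∂P_y = −2, so E_xy = -2·(26/292.461) ≈ -0.178.
E_xy < 0: the goods are complements.

-0.178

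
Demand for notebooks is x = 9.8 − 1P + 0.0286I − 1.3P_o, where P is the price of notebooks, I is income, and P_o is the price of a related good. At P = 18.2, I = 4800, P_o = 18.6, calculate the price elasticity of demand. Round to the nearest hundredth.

-0.17

Evaluating quantity at (P, I, P_o) gives x = 9.8 − 1(18.2) + 0.0286(4800) − 1.3(18.6) = 9.8 − 18.2 + 137.28 − 24.18 = 104.7.
∂x/∂P = −1, so E_p = (−1)·(18.2/104.7) ≈ -0.17.
|E_p| < 1: demand is inelastic.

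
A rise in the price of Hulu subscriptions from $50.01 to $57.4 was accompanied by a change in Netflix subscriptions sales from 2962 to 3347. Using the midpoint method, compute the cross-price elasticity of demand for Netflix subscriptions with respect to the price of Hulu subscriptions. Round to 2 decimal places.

%ΔQ_x = (3347 − 2962)/[(2962+3347)/2] = 385/3154.5 ≈ 0.1220.
%ΔP_y = (57.4 − 50.01)/[(50.01+57.4)/2] ≈ 0.1376.
E_xy = 0.1220/0.1376 ≈ 0.89.
E_xy > 0, so Netflix subscriptions and Hulu subscriptions are substitutes.

0.89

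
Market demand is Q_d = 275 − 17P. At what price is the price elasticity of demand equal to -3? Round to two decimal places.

Set −bP/(a − bP) = −3 ⇒ bP = 3(a − bP) ⇒ bP(1+3) = 3·a.
P = 3·275/(17·4) ≈ 12.13.

12.13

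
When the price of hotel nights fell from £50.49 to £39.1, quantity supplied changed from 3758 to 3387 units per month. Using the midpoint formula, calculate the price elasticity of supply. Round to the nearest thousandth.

%ΔQ = (3387 − 3758)/[(3758 + 3387)/2] = -371/3572.5 ≈ -0.1038.
%ΔP = (39.1 − 50.49)/[(50.49 + 39.1)/2] = -11.39/44.795 ≈ -0.2543.
Arc elasticity E = %ΔQ/%ΔP ≈ -0.1038/-0.2543 ≈ 0.408.
|E| < 1: supply is inelastic over this range.

0.408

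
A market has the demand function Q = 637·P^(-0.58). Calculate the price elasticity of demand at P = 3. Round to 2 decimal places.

For a Cobb–Douglas (constant-elasticity) form Q = A·P^α·…, the elasticity with respect to P equals the exponent α at every point.
Here the exponent on P is -0.58, so the price elasticity of demand is -0.58.

-0.58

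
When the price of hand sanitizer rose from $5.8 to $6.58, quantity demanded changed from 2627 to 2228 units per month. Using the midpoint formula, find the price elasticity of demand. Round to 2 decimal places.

-1.30

%Δq = (2228 − 2627)/[(2627 + 2228)/2] = -399/2427.5 ≈ -0.1644.
%ΔP = (6.58 − 5.8)/[(5.8 + 6.58)/2] = 0.78/6.19 ≈ 0.1260.
Arc elasticity E = %Δq/%ΔP ≈ -0.1644/0.1260 ≈ -1.30.
|E| > 1: demand is elastic over this range.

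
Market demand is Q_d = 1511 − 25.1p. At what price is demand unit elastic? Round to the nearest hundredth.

30.10

For linear demand Q_d = a − bp, E = −bp/(a − bp). |E| = 1 ⇒ bp = a − bp ⇒ p = a/(2b).
p = 1511/(2·25.1) ≈ 30.10.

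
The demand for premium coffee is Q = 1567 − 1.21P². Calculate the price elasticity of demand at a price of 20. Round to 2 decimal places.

-0.89

At P = 20, Q = 1083.
dQ/dP = −2·1.21·P = −48.4.
Point elasticity E = (dQ/dP)·(P/Q) = -48.4 × 20/1083 ≈ -0.89.
|E| < 1, so demand is inelastic at this price.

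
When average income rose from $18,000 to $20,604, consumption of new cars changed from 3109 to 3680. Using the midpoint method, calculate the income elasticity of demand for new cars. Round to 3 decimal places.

1.247

%ΔQ = (3680 − 3109)/[(3109+3680)/2] = 571/3394.5 ≈ 0.1682.
%ΔI = (20,604 − 18,000)/[(18,000+20,604)/2] = 2604/19302 ≈ 0.1349.
E_I = %ΔQ/%ΔI ≈ 1.247.
E_I > 1: normal good (luxury).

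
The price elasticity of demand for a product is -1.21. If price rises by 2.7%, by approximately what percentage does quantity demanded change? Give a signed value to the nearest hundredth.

-3.27

%ΔQ ≈ E × %ΔP = (-1.21) × (2.7%) ≈ -3.27%.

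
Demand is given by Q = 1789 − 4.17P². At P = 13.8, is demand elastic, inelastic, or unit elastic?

elastic

At P = 13.8, Q = 994.8652.
dQ/dP = −2·4.17·P = −115.092.
Point elasticity E = (dQ/dP)·(P/Q) = -115.092 × 13.8/994.8652 ≈ -1.596.
|E| ≈ 1.596 > 1, so demand is elastic.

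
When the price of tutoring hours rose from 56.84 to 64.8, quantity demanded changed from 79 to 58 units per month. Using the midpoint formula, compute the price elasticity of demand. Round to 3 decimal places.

-2.342

%Δq = (58 − 79)/[(79 + 58)/2] = -21/68.5 ≈ -0.3066.
%Δp = (64.8 − 56.84)/[(56.84 + 64.8)/2] = 7.96/60.82 ≈ 0.1309.
Arc elasticity E = %Δq/%Δp ≈ -0.3066/0.1309 ≈ -2.342.
|E| > 1: demand is elastic over this range.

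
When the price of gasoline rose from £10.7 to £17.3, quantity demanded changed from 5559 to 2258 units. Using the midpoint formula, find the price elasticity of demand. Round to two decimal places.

-1.79

%Δq = (2258 − 5559)/[(5559 + 2258)/2] = -3301/3908.5 ≈ -0.8446.
%Δp = (17.3 − 10.7)/[(10.7 + 17.3)/2] = 6.6/14 ≈ 0.4714.
Arc elasticity E = %Δq/%Δp ≈ -0.8446/0.4714 ≈ -1.79.
|E| > 1: demand is elastic over this range.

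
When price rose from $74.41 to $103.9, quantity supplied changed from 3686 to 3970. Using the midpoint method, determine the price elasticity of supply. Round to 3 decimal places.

%Δq = (3970 − 3686)/[(3686 + 3970)/2] = 284/3828 ≈ 0.0742.
%Δp = (103.9 − 74.41)/[(74.41 + 103.9)/2] = 29.49/89.155 ≈ 0.3308.
Arc elasticity E = %Δq/%Δp ≈ 0.0742/0.3308 ≈ 0.224.
|E| < 1: supply is inelastic over this range.

0.224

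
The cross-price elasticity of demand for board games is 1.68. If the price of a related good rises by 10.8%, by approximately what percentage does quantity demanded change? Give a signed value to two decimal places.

%ΔQ ≈ E × %ΔP_y = (1.68) × (10.8%) ≈ 18.14%.

18.14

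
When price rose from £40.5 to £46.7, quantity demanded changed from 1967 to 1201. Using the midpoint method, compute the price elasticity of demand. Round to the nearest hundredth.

%ΔQ = (1201 − 1967)/[(1967 + 1201)/2] = -766/1584 ≈ -0.4836.
%ΔP = (46.7 − 40.5)/[(40.5 + 46.7)/2] = 6.2/43.6 ≈ 0.1422.
Arc elasticity E = %ΔQ/%ΔP ≈ -0.4836/0.1422 ≈ -3.40.
|E| > 1: demand is elastic over this range.

-3.40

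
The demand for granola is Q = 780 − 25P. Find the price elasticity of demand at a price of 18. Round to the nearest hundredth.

At P = 18, Q = 330.
dQ/dP = −25.
Point elasticity E = (dQ/dP)·(P/Q) = -25 × 18/330 ≈ -1.36.
|E| > 1, so demand is elastic at this price.

-1.36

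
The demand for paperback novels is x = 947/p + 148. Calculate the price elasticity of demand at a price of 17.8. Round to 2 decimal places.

-0.26

At p = 17.8, x = 201.2022.
dx/dp = −947/p² = −2.9889.
Point elasticity E = (dx/dp)·(p/x) = -2.9889 × 17.8/201.2022 ≈ -0.26.
|E| < 1, so demand is inelastic at this price.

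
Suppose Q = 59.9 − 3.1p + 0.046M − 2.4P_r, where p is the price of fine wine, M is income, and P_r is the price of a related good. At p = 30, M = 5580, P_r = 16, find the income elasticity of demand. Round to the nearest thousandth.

1.386

Substituting, Q = 59.9 − 3.1(30) + 0.046(5580) − 2.4(16) = 59.9 − 93 + 256.68 − 38.4 = 185.18.
∂Q/∂M = +0.046, so E_I = 0.046·(5580/185.18) ≈ 1.386.
E_I > 1: normal good (luxury).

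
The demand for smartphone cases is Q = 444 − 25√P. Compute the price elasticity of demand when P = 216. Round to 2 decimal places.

-2.40

At P = 216, Q = 76.5765.
dQ/dP = −25/(2√P) = −25/(2·14.6969).
Point elasticity E = (dQ/dP)·(P/Q) = -0.8505 × 216/76.5765 ≈ -2.40.
|E| > 1, so demand is elastic at this price.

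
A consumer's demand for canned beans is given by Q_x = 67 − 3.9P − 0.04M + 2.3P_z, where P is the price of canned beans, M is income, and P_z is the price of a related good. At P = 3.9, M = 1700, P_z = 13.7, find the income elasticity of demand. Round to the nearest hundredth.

Evaluating quantity at (P, M, P_z) gives Q_x = 67 − 3.9(3.9) − 0.04(1700) + 2.3(13.7) = 67 − 15.21 − 68 + 31.51 = 15.3.
∂Q_x/∂M = −0.04, so E_I = -0.04·(1700/15.3) ≈ -4.44.
E_I < 0: inferior good.

-4.44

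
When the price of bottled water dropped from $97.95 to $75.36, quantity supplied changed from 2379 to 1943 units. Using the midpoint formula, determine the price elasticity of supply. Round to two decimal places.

%ΔQ = (1943 − 2379)/[(2379 + 1943)/2] = -436/2161 ≈ -0.2018.
%Δp = (75.36 − 97.95)/[(97.95 + 75.36)/2] = -22.59/86.655 ≈ -0.2607.
Arc elasticity E = %ΔQ/%Δp ≈ -0.2018/-0.2607 ≈ 0.77.
|E| < 1: supply is inelastic over this range.

0.77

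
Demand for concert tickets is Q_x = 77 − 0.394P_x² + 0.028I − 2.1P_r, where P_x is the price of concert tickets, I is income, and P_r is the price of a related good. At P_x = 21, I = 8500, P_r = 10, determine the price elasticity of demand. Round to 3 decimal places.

-2.890

Evaluating quantity at (P_x, I, P_r) gives Q_x = 77 − 0.394(21)² + 0.028(8500) − 2.1(10) = 77 − 173.754 + 238 − 21 = 120.246.
∂Q_x/∂P_x = −2·0.394·P_x = -16.548, so E_p = -16.548·(21/120.246) ≈ -2.890.
|E_p| > 1: demand is elastic.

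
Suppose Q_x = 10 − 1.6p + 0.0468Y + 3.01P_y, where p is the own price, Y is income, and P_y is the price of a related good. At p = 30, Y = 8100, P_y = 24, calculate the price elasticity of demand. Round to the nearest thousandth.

Substituting, Q_x = 10 − 1.6(30) + 0.0468(8100) + 3.01(24) = 10 − 48 + 379.08 + 72.24 = 413.32.
∂Q_x/∂p = −1.6, so E_p = (−1.6)·(30/413.32) ≈ -0.116.
|E_p| < 1: demand is inelastic.

-0.116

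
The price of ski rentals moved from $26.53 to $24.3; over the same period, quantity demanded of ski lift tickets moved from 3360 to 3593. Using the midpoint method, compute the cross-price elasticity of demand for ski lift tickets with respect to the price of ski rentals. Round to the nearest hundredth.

%ΔQ_x = (3593 − 3360)/[(3360+3593)/2] = 233/3476.5 ≈ 0.0670.
%ΔP_y = (24.3 − 26.53)/[(26.53+24.3)/2] ≈ -0.0877.
E_xy = 0.0670/-0.0877 ≈ -0.76.
E_xy < 0, so ski lift tickets and ski rentals are complements.

-0.76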